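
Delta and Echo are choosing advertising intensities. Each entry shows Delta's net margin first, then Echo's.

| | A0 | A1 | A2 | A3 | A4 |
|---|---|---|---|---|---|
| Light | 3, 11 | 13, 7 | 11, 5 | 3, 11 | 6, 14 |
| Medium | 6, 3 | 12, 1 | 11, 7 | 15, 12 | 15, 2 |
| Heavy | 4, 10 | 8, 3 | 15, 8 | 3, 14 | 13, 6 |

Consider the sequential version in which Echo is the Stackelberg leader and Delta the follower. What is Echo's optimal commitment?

Delta best-responds to each possible Echo move:
- A0: BR = Medium, leader payoff 3.
- A1: BR = Light, leader payoff 7.
- A2: BR = Heavy, leader payoff 8.
- A3: BR = Medium, leader payoff 12.
- A4: BR = Medium, leader payoff 2.
Among 3, 7, 8, 12, 2, the best is 12 at A3. Subgame-perfect outcome: (Medium, A3) with payoffs (15, 12).

A3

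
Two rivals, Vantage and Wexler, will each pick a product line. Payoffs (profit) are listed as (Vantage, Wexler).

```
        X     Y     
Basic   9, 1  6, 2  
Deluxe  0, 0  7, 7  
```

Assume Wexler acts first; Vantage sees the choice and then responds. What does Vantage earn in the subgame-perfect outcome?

7

Vantage best-responds to each possible Wexler move:
- X: BR = Basic, leader payoff 1.
- Y: BR = Deluxe, leader payoff 7.
Wexler's induced payoffs are 1, 7, so Wexler commits to Y. Subgame-perfect outcome: (Deluxe, Y) with payoffs (7, 7).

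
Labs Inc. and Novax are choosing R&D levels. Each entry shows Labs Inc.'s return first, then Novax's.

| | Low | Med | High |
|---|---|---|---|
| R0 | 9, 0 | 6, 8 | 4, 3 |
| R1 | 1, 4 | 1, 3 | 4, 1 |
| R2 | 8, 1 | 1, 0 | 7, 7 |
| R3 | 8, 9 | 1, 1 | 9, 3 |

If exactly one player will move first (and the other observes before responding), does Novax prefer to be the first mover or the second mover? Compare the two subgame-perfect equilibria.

If Labs Inc. leads: Novax's best replies are R0→Med, R1→Low, R2→High, R3→Low; Labs Inc.'s induced payoffs 6, 1, 7, 8; outcome (R3, Low), payoffs (8, 9).
If Novax leads: Labs Inc.'s best replies are Low→R0, Med→R0, High→R3; Novax's induced payoffs 0, 8, 3; outcome (R0, Med), payoffs (6, 8).
Novax gets 8 moving first and 9 moving second, so Novax prefers to move second.

second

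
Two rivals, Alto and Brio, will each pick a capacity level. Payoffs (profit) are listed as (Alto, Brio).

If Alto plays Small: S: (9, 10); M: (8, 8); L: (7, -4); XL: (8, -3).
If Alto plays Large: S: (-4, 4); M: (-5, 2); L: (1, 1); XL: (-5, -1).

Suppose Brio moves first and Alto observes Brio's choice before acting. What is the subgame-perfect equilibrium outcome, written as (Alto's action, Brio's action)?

Work backward from Alto's decision.
- S: Alto compares 9, -4 and picks Small; Brio would get 10.
- M: Alto compares 8, -5 and picks Small; Brio would get 8.
- L: Alto compares 7, 1 and picks Small; Brio would get -4.
- XL: Alto compares 8, -5 and picks Small; Brio would get -3.
Brio's induced payoffs are 10, 8, -4, -3, so Brio commits to S. Subgame-perfect outcome: (Small, S) with payoffs (9, 10).

(Small, S)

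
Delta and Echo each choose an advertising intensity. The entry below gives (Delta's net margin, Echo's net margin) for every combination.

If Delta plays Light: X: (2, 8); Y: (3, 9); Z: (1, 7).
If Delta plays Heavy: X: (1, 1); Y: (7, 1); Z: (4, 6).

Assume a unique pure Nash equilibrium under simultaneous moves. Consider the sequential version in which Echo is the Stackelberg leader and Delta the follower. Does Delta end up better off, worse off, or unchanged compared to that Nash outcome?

worse off

Solve by backward induction (Echo leads).
- X: Delta compares 2, 1 and picks Light; Echo would get 8.
- Y: Delta compares 3, 7 and picks Heavy; Echo would get 1.
- Z: Delta compares 1, 4 and picks Heavy; Echo would get 6.
Echo's induced payoffs are 8, 1, 6, so Echo commits to X. Subgame-perfect outcome: (Light, X) with payoffs (2, 8).
Under simultaneous play:
Delta's best replies: X→Light; Y→Heavy; Z→Heavy.
Echo's best replies: Light→Y; Heavy→Z.
The unique mutual best reply is (Heavy, Z), giving (4, 6).
Delta earns 2 sequentially versus 4 at the Nash outcome: worse off.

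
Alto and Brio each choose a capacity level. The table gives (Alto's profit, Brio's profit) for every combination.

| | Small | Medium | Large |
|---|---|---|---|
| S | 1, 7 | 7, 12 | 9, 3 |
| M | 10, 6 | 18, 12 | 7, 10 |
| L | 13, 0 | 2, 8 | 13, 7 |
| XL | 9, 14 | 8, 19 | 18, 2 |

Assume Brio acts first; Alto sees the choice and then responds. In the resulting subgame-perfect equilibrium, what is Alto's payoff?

Backward induction with Brio moving first.
- Small → Alto plays L (best of 1, 10, 13, 9); Brio gets 0.
- Medium → Alto plays M (best of 7, 18, 2, 8); Brio gets 12.
- Large → Alto plays XL (best of 9, 7, 13, 18); Brio gets 2.
Brio's induced payoffs are 0, 12, 2, so Brio commits to Medium. Subgame-perfect outcome: (M, Medium) with payoffs (18, 12).

18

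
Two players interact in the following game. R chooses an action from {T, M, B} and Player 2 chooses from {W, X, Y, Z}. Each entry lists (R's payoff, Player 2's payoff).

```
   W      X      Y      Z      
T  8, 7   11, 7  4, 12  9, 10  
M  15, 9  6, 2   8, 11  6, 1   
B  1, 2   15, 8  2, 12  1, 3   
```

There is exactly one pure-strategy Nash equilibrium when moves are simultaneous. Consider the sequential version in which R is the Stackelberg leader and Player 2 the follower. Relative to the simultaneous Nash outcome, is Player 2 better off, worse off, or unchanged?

unchanged

Player 2 best-responds to each possible R move:
- T: BR = Y, leader payoff 4.
- M: BR = Y, leader payoff 8.
- B: BR = Y, leader payoff 2.
Maximizing over 4, 8, 2, R chooses M. Subgame-perfect outcome: (M, Y) with payoffs (8, 11).
Under simultaneous play:
R's best replies: W→M; X→B; Y→M; Z→T.
Player 2's best replies: T→Y; M→Y; B→Y.
Only (M, Y) has each player best-responding; Nash payoffs (8, 11).
Player 2 earns 11 sequentially versus 11 at the Nash outcome: unchanged.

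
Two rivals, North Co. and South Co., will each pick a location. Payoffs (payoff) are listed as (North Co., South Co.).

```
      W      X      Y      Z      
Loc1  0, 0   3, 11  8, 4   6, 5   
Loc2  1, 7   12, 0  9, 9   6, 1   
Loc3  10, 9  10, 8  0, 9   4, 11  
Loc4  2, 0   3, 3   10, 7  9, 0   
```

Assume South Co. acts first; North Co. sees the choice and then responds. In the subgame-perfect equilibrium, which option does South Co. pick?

Backward induction with South Co. moving first.
- W → North Co. plays Loc3 (best of 0, 1, 10, 2); South Co. gets 9.
- X → North Co. plays Loc2 (best of 3, 12, 10, 3); South Co. gets 0.
- Y → North Co. plays Loc4 (best of 8, 9, 0, 10); South Co. gets 7.
- Z → North Co. plays Loc4 (best of 6, 6, 4, 9); South Co. gets 0.
South Co.'s induced payoffs are 9, 0, 7, 0, so South Co. commits to W. Subgame-perfect outcome: (Loc3, W) with payoffs (10, 9).

W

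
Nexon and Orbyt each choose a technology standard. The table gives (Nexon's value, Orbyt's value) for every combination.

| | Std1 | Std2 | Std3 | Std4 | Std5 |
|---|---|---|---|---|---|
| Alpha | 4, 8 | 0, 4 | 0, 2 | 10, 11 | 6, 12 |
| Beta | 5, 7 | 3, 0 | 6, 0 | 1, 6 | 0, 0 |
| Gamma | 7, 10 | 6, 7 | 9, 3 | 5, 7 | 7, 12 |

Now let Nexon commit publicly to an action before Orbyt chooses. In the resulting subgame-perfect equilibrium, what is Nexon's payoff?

Backward induction with Nexon moving first.
- Alpha: BR = Std5, leader payoff 6.
- Beta: BR = Std1, leader payoff 5.
- Gamma: BR = Std5, leader payoff 7.
Nexon's induced payoffs are 6, 5, 7, so Nexon commits to Gamma. Subgame-perfect outcome: (Gamma, Std5) with payoffs (7, 12).

7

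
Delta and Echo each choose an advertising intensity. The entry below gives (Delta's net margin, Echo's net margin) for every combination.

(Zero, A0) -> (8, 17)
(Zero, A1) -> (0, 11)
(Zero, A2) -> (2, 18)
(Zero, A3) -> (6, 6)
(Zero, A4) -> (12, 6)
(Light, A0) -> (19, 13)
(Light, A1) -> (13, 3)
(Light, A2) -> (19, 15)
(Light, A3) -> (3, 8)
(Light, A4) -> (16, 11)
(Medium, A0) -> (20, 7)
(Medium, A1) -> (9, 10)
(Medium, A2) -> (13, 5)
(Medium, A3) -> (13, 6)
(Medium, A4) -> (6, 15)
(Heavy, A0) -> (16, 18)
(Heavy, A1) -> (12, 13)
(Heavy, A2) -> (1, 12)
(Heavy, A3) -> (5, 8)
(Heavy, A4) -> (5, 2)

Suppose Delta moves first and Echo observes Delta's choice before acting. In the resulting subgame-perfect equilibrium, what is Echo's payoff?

15

Backward induction with Delta moving first.
- Zero → Echo plays A2 (best of 17, 11, 18, 6, 6); Delta gets 2.
- Light → Echo plays A2 (best of 13, 3, 15, 8, 11); Delta gets 19.
- Medium → Echo plays A4 (best of 7, 10, 5, 6, 15); Delta gets 6.
- Heavy → Echo plays A0 (best of 18, 13, 12, 8, 2); Delta gets 16.
Among 2, 19, 6, 16, the best is 19 at Light. Subgame-perfect outcome: (Light, A2) with payoffs (19, 15).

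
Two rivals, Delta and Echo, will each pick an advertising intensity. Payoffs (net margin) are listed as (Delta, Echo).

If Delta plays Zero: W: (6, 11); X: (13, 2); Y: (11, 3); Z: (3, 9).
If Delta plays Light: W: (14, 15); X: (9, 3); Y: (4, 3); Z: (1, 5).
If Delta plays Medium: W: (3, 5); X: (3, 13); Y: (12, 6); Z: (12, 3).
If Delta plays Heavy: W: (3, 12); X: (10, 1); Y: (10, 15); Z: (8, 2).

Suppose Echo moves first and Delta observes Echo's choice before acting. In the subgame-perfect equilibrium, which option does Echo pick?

W

Solve by backward induction (Echo leads).
- W: Delta compares 6, 14, 3, 3 and picks Light; Echo would get 15.
- X: Delta compares 13, 9, 3, 10 and picks Zero; Echo would get 2.
- Y: Delta compares 11, 4, 12, 10 and picks Medium; Echo would get 6.
- Z: Delta compares 3, 1, 12, 8 and picks Medium; Echo would get 3.
Echo's induced payoffs are 15, 2, 6, 3, so Echo commits to W. Subgame-perfect outcome: (Light, W) with payoffs (14, 15).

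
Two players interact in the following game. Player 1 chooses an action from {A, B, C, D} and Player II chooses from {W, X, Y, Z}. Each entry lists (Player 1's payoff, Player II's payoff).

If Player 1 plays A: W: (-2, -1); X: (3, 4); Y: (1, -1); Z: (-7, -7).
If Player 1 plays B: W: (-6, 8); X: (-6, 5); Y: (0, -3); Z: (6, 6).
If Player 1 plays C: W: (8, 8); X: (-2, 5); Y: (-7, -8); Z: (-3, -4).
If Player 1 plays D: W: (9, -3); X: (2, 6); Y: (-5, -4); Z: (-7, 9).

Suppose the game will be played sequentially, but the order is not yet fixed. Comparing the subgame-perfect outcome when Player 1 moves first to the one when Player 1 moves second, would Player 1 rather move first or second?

If Player 1 leads: Player II's best replies are A→X, B→W, C→W, D→Z; Player 1's induced payoffs 3, -6, 8, -7; outcome (C, W), payoffs (8, 8).
If Player II leads: Player 1's best replies are W→D, X→A, Y→A, Z→B; Player II's induced payoffs -3, 4, -1, 6; outcome (B, Z), payoffs (6, 6).
Player 1 gets 8 moving first and 6 moving second, so Player 1 prefers to move first.

first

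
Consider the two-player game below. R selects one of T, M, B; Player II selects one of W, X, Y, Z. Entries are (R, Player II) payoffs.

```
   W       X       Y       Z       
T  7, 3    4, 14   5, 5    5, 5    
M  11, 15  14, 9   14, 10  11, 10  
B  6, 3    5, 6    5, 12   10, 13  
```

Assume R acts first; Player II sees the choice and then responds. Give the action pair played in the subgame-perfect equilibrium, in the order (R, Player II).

Work backward from Player II's decision.
- T: BR = X, leader payoff 4.
- M: BR = W, leader payoff 11.
- B: BR = Z, leader payoff 10.
Among 4, 11, 10, the best is 11 at M. Subgame-perfect outcome: (M, W) with payoffs (11, 15).

(M, W)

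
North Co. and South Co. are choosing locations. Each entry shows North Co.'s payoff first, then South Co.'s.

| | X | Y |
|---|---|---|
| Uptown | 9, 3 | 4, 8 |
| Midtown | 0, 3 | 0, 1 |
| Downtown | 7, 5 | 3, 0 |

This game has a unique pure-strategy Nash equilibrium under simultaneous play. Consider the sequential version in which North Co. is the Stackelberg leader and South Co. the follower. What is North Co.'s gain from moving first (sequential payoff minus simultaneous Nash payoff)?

Work backward from South Co.'s decision.
- Uptown: BR = Y, leader payoff 4.
- Midtown: BR = X, leader payoff 0.
- Downtown: BR = X, leader payoff 7.
Among 4, 0, 7, the best is 7 at Downtown. Subgame-perfect outcome: (Downtown, X) with payoffs (7, 5).
Now find the simultaneous Nash equilibrium.
North Co.'s best replies: X→Uptown; Y→Uptown.
South Co.'s best replies: Uptown→Y; Midtown→X; Downtown→X.
Only (Uptown, Y) has each player best-responding; Nash payoffs (4, 8).
North Co.'s commitment gain: 7 − 4 = 3.

3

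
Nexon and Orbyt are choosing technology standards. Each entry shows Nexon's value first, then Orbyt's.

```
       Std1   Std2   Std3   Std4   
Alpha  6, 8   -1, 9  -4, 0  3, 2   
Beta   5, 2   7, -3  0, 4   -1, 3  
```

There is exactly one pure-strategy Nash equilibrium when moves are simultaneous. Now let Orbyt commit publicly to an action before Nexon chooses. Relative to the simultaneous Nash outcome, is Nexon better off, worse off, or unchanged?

Backward induction with Orbyt moving first.
- Std1: BR = Alpha, leader payoff 8.
- Std2: BR = Beta, leader payoff -3.
- Std3: BR = Beta, leader payoff 4.
- Std4: BR = Alpha, leader payoff 2.
Maximizing over 8, -3, 4, 2, Orbyt chooses Std1. Subgame-perfect outcome: (Alpha, Std1) with payoffs (6, 8).
Under simultaneous play:
Nexon's best replies: Std1→Alpha; Std2→Beta; Std3→Beta; Std4→Alpha.
Orbyt's best replies: Alpha→Std2; Beta→Std3.
The unique mutual best reply is (Beta, Std3), giving (0, 4).
Nexon earns 6 sequentially versus 0 at the Nash outcome: better off.

better off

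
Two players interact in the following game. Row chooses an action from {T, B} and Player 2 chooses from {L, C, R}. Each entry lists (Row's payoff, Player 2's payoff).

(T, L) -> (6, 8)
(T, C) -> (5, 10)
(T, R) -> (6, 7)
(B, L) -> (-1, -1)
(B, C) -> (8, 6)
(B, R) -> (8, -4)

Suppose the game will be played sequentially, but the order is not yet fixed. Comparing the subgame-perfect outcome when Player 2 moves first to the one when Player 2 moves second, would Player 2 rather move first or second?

If Row leads: Player 2's best replies are T→C, B→C; Row's induced payoffs 5, 8; outcome (B, C), payoffs (8, 6).
If Player 2 leads: Row's best replies are L→T, C→B, R→B; Player 2's induced payoffs 8, 6, -4; outcome (T, L), payoffs (6, 8).
Player 2 gets 8 moving first and 6 moving second, so Player 2 prefers to move first.

first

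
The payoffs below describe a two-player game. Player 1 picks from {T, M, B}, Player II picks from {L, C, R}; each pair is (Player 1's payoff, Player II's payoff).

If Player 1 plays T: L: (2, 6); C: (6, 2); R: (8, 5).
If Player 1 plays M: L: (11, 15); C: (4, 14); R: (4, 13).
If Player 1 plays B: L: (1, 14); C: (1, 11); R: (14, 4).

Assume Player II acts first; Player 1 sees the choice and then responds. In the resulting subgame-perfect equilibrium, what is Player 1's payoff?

11

Player 1 best-responds to each possible Player II move:
- L: BR = M, leader payoff 15.
- C: BR = T, leader payoff 2.
- R: BR = B, leader payoff 4.
Maximizing over 15, 2, 4, Player II chooses L. Subgame-perfect outcome: (M, L) with payoffs (11, 15).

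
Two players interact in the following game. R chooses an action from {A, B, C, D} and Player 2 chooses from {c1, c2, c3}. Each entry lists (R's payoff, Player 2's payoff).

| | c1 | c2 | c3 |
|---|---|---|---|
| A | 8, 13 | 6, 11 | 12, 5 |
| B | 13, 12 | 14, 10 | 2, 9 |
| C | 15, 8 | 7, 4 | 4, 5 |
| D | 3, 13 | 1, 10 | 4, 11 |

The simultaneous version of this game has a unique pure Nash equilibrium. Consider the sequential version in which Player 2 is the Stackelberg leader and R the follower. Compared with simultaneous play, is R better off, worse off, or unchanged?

Backward induction with Player 2 moving first.
- c1 → R plays C (best of 8, 13, 15, 3); Player 2 gets 8.
- c2 → R plays B (best of 6, 14, 7, 1); Player 2 gets 10.
- c3 → R plays A (best of 12, 2, 4, 4); Player 2 gets 5.
Among 8, 10, 5, the best is 10 at c2. Subgame-perfect outcome: (B, c2) with payoffs (14, 10).
For the simultaneous game, intersect best replies.
R's best replies: c1→C; c2→B; c3→A.
Player 2's best replies: A→c1; B→c1; C→c1; D→c1.
The unique mutual best reply is (C, c1), giving (15, 8).
R earns 14 sequentially versus 15 at the Nash outcome: worse off.

worse off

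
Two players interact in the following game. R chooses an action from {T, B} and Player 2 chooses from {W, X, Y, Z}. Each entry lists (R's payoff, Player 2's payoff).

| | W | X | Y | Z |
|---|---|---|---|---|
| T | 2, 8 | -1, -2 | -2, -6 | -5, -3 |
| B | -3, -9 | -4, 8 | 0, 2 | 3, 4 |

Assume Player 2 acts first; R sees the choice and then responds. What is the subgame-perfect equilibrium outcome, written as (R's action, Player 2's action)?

(T, W)

Work backward from R's decision.
- W: BR = T, leader payoff 8.
- X: BR = T, leader payoff -2.
- Y: BR = B, leader payoff 2.
- Z: BR = B, leader payoff 4.
Among 8, -2, 2, 4, the best is 8 at W. Subgame-perfect outcome: (T, W) with payoffs (2, 8).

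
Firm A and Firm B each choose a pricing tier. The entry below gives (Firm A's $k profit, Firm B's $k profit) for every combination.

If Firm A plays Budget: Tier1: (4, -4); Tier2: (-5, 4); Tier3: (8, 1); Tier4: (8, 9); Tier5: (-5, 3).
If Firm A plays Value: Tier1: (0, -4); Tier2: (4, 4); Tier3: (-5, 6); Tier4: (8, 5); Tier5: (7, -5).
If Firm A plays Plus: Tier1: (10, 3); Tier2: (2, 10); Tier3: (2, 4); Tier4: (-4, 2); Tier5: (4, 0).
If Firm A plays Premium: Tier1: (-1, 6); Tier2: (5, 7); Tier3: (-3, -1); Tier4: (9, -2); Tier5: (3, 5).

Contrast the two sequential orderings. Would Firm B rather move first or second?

If Firm A leads: Firm B's best replies are Budget→Tier4, Value→Tier3, Plus→Tier2, Premium→Tier2; Firm A's induced payoffs 8, -5, 2, 5; outcome (Budget, Tier4), payoffs (8, 9).
If Firm B leads: Firm A's best replies are Tier1→Plus, Tier2→Premium, Tier3→Budget, Tier4→Premium, Tier5→Value; Firm B's induced payoffs 3, 7, 1, -2, -5; outcome (Premium, Tier2), payoffs (5, 7).
Firm B gets 7 moving first and 9 moving second, so Firm B prefers to move second.

second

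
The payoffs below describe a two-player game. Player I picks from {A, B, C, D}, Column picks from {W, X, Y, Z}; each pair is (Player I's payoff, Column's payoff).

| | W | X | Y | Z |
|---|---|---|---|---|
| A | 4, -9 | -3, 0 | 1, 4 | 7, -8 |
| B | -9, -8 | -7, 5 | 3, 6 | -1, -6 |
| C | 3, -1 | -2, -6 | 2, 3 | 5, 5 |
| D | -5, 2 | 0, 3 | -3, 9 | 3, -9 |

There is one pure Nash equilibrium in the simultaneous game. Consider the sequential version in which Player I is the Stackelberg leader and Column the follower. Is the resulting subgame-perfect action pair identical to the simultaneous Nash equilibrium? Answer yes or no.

no

Backward induction with Player I moving first.
- A: Column compares -9, 0, 4, -8 and picks Y; Player I would get 1.
- B: Column compares -8, 5, 6, -6 and picks Y; Player I would get 3.
- C: Column compares -1, -6, 3, 5 and picks Z; Player I would get 5.
- D: Column compares 2, 3, 9, -9 and picks Y; Player I would get -3.
Among 1, 3, 5, -3, the best is 5 at C. Subgame-perfect outcome: (C, Z) with payoffs (5, 5).
For the simultaneous game, intersect best replies.
Player I's best replies: W→A; X→D; Y→B; Z→A.
Column's best replies: A→Y; B→Y; C→Z; D→Y.
Only (B, Y) has each player best-responding; Nash payoffs (3, 6).
Sequential outcome (C, Z) differs from the Nash profile (B, Y).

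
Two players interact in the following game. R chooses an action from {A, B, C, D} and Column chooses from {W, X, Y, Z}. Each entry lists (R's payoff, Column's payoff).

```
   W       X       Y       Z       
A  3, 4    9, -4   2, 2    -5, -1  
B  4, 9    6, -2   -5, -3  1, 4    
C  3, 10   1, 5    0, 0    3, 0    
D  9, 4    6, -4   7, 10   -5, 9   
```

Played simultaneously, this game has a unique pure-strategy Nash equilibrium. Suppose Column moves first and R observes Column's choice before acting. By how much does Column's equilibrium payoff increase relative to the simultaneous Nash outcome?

Solve by backward induction (Column leads).
- W: BR = D, leader payoff 4.
- X: BR = A, leader payoff -4.
- Y: BR = D, leader payoff 10.
- Z: BR = C, leader payoff 0.
Column's induced payoffs are 4, -4, 10, 0, so Column commits to Y. Subgame-perfect outcome: (D, Y) with payoffs (7, 10).
Under simultaneous play:
R's best replies: W→D; X→A; Y→D; Z→C.
Column's best replies: A→W; B→W; C→W; D→Y.
The unique mutual best reply is (D, Y), giving (7, 10).
Column's commitment gain: 10 − 10 = 0.

0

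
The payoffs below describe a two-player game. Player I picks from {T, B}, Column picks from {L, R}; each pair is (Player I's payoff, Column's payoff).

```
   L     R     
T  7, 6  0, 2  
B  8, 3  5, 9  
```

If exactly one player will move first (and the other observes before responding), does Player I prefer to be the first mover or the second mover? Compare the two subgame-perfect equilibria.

first

If Player I leads: Column's best replies are T→L, B→R; Player I's induced payoffs 7, 5; outcome (T, L), payoffs (7, 6).
If Column leads: Player I's best replies are L→B, R→B; Column's induced payoffs 3, 9; outcome (B, R), payoffs (5, 9).
Player I gets 7 moving first and 5 moving second, so Player I prefers to move first.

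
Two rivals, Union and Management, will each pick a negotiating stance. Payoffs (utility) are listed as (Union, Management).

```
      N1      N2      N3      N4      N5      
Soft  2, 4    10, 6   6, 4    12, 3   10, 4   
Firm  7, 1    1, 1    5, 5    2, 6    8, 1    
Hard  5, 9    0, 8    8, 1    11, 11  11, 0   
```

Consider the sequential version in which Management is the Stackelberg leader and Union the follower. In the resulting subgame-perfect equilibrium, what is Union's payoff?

Backward induction with Management moving first.
- N1: Union compares 2, 7, 5 and picks Firm; Management would get 1.
- N2: Union compares 10, 1, 0 and picks Soft; Management would get 6.
- N3: Union compares 6, 5, 8 and picks Hard; Management would get 1.
- N4: Union compares 12, 2, 11 and picks Soft; Management would get 3.
- N5: Union compares 10, 8, 11 and picks Hard; Management would get 0.
Maximizing over 1, 6, 1, 3, 0, Management chooses N2. Subgame-perfect outcome: (Soft, N2) with payoffs (10, 6).

10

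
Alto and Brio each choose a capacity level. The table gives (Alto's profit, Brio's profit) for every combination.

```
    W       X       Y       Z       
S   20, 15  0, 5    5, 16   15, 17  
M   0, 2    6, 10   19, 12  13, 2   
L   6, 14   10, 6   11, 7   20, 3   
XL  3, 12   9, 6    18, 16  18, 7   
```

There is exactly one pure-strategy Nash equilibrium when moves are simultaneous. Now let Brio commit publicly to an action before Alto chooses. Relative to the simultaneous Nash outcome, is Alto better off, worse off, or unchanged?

Backward induction with Brio moving first.
- W: BR = S, leader payoff 15.
- X: BR = L, leader payoff 6.
- Y: BR = M, leader payoff 12.
- Z: BR = L, leader payoff 3.
Maximizing over 15, 6, 12, 3, Brio chooses W. Subgame-perfect outcome: (S, W) with payoffs (20, 15).
For the simultaneous game, intersect best replies.
Alto's best replies: W→S; X→L; Y→M; Z→L.
Brio's best replies: S→Z; M→Y; L→W; XL→Y.
The unique mutual best reply is (M, Y), giving (19, 12).
Alto earns 20 sequentially versus 19 at the Nash outcome: better off.

better off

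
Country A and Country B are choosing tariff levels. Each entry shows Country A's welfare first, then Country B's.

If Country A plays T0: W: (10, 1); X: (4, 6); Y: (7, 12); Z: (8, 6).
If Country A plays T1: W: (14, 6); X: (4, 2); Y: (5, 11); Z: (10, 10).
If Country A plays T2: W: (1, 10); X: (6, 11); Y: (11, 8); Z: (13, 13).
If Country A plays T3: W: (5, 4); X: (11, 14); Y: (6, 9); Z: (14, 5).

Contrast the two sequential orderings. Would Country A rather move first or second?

If Country A leads: Country B's best replies are T0→Y, T1→Y, T2→Z, T3→X; Country A's induced payoffs 7, 5, 13, 11; outcome (T2, Z), payoffs (13, 13).
If Country B leads: Country A's best replies are W→T1, X→T3, Y→T2, Z→T3; Country B's induced payoffs 6, 14, 8, 5; outcome (T3, X), payoffs (11, 14).
Country A gets 13 moving first and 11 moving second, so Country A prefers to move first.

first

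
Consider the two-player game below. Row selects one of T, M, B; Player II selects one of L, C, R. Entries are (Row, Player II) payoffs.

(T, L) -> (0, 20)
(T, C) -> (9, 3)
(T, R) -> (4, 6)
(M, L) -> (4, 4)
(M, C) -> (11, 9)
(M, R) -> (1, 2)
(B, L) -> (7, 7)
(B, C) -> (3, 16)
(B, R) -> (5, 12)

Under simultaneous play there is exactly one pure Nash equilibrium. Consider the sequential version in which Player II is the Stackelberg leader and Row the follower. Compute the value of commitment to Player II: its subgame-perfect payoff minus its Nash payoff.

Row best-responds to each possible Player II move:
- L: Row compares 0, 4, 7 and picks B; Player II would get 7.
- C: Row compares 9, 11, 3 and picks M; Player II would get 9.
- R: Row compares 4, 1, 5 and picks B; Player II would get 12.
Among 7, 9, 12, the best is 12 at R. Subgame-perfect outcome: (B, R) with payoffs (5, 12).
Under simultaneous play:
Row's best replies: L→B; C→M; R→B.
Player II's best replies: T→L; M→C; B→C.
Only (M, C) has each player best-responding; Nash payoffs (11, 9).
Player II's commitment gain: 12 − 9 = 3.

3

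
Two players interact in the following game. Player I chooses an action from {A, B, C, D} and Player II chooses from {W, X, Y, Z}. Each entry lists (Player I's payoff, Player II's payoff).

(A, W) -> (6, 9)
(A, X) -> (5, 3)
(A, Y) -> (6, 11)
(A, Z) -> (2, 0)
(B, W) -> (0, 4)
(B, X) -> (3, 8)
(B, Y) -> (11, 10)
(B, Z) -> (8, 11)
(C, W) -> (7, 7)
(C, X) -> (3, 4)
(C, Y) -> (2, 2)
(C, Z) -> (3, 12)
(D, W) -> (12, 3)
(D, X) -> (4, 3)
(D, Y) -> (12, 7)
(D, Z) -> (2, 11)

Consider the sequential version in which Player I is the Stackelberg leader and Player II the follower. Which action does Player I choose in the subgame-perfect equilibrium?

B

Solve by backward induction (Player I leads).
- A → Player II plays Y (best of 9, 3, 11, 0); Player I gets 6.
- B → Player II plays Z (best of 4, 8, 10, 11); Player I gets 8.
- C → Player II plays Z (best of 7, 4, 2, 12); Player I gets 3.
- D → Player II plays Z (best of 3, 3, 7, 11); Player I gets 2.
Player I's induced payoffs are 6, 8, 3, 2, so Player I commits to B. Subgame-perfect outcome: (B, Z) with payoffs (8, 11).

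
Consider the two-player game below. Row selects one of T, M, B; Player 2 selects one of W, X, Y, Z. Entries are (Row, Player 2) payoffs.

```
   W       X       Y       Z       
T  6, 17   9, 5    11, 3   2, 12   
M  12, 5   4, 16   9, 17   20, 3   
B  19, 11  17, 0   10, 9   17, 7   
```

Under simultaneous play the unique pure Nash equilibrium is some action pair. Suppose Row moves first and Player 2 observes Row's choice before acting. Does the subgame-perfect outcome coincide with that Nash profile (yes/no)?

yes

Work backward from Player 2's decision.
- T → Player 2 plays W (best of 17, 5, 3, 12); Row gets 6.
- M → Player 2 plays Y (best of 5, 16, 17, 3); Row gets 9.
- B → Player 2 plays W (best of 11, 0, 9, 7); Row gets 19.
Maximizing over 6, 9, 19, Row chooses B. Subgame-perfect outcome: (B, W) with payoffs (19, 11).
Under simultaneous play:
Row's best replies: W→B; X→B; Y→T; Z→M.
Player 2's best replies: T→W; M→Y; B→W.
Only (B, W) has each player best-responding; Nash payoffs (19, 11).
Sequential outcome (B, W) coincides with the Nash profile (B, W).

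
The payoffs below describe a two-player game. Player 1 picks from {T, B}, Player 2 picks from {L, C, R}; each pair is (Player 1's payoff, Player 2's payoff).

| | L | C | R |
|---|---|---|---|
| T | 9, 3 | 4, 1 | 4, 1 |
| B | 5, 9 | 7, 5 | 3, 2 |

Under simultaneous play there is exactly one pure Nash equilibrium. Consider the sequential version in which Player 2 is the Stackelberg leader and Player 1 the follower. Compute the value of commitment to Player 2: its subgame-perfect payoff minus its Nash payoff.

Solve by backward induction (Player 2 leads).
- L: Player 1 compares 9, 5 and picks T; Player 2 would get 3.
- C: Player 1 compares 4, 7 and picks B; Player 2 would get 5.
- R: Player 1 compares 4, 3 and picks T; Player 2 would get 1.
Among 3, 5, 1, the best is 5 at C. Subgame-perfect outcome: (B, C) with payoffs (7, 5).
For the simultaneous game, intersect best replies.
Player 1's best replies: L→T; C→B; R→T.
Player 2's best replies: T→L; B→L.
The unique mutual best reply is (T, L), giving (9, 3).
Player 2's commitment gain: 5 − 3 = 2.

2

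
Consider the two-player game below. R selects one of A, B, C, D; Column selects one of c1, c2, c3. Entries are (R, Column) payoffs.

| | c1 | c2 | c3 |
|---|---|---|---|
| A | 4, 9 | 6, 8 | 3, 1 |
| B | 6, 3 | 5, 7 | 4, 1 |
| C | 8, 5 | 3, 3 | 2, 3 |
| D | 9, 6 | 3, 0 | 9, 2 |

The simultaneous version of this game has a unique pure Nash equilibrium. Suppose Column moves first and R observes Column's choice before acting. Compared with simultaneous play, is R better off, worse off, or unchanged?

Work backward from R's decision.
- c1: BR = D, leader payoff 6.
- c2: BR = A, leader payoff 8.
- c3: BR = D, leader payoff 2.
Among 6, 8, 2, the best is 8 at c2. Subgame-perfect outcome: (A, c2) with payoffs (6, 8).
Under simultaneous play:
R's best replies: c1→D; c2→A; c3→D.
Column's best replies: A→c1; B→c2; C→c1; D→c1.
The unique mutual best reply is (D, c1), giving (9, 6).
R earns 6 sequentially versus 9 at the Nash outcome: worse off.

worse off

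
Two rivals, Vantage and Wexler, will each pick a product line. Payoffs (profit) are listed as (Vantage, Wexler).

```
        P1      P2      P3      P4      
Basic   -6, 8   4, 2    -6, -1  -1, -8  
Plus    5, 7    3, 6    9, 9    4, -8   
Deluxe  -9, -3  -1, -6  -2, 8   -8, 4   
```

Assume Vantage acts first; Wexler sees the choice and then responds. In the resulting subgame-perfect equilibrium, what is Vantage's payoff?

9

Solve by backward induction (Vantage leads).
- Basic: Wexler compares 8, 2, -1, -8 and picks P1; Vantage would get -6.
- Plus: Wexler compares 7, 6, 9, -8 and picks P3; Vantage would get 9.
- Deluxe: Wexler compares -3, -6, 8, 4 and picks P3; Vantage would get -2.
Among -6, 9, -2, the best is 9 at Plus. Subgame-perfect outcome: (Plus, P3) with payoffs (9, 9).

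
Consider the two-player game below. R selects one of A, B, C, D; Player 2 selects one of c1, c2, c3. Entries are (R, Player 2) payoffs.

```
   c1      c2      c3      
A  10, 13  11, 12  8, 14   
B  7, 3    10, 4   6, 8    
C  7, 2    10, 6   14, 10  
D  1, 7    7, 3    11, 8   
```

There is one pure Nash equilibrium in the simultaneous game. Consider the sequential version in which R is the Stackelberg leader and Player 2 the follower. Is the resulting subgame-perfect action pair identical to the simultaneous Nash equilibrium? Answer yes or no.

Work backward from Player 2's decision.
- A: Player 2 compares 13, 12, 14 and picks c3; R would get 8.
- B: Player 2 compares 3, 4, 8 and picks c3; R would get 6.
- C: Player 2 compares 2, 6, 10 and picks c3; R would get 14.
- D: Player 2 compares 7, 3, 8 and picks c3; R would get 11.
R's induced payoffs are 8, 6, 14, 11, so R commits to C. Subgame-perfect outcome: (C, c3) with payoffs (14, 10).
For the simultaneous game, intersect best replies.
R's best replies: c1→A; c2→A; c3→C.
Player 2's best replies: A→c3; B→c3; C→c3; D→c3.
Only (C, c3) has each player best-responding; Nash payoffs (14, 10).
Sequential outcome (C, c3) coincides with the Nash profile (C, c3).

yes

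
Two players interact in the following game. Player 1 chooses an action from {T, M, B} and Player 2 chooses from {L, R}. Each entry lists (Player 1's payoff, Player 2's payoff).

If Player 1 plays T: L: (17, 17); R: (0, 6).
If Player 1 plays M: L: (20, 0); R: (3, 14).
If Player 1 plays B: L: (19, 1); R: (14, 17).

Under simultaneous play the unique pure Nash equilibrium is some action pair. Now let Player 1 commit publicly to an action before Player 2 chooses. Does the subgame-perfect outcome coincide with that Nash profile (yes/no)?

Solve by backward induction (Player 1 leads).
- T → Player 2 plays L (best of 17, 6); Player 1 gets 17.
- M → Player 2 plays R (best of 0, 14); Player 1 gets 3.
- B → Player 2 plays R (best of 1, 17); Player 1 gets 14.
Among 17, 3, 14, the best is 17 at T. Subgame-perfect outcome: (T, L) with payoffs (17, 17).
Under simultaneous play:
Player 1's best replies: L→M; R→B.
Player 2's best replies: T→L; M→R; B→R.
The unique mutual best reply is (B, R), giving (14, 17).
Sequential outcome (T, L) differs from the Nash profile (B, R).

no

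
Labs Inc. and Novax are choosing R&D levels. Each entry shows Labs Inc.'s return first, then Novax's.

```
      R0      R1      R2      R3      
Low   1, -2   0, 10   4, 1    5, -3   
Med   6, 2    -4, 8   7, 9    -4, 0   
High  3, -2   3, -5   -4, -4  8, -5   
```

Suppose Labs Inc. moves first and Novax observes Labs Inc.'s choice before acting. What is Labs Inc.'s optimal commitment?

Work backward from Novax's decision.
- Low → Novax plays R1 (best of -2, 10, 1, -3); Labs Inc. gets 0.
- Med → Novax plays R2 (best of 2, 8, 9, 0); Labs Inc. gets 7.
- High → Novax plays R0 (best of -2, -5, -4, -5); Labs Inc. gets 3.
Labs Inc.'s induced payoffs are 0, 7, 3, so Labs Inc. commits to Med. Subgame-perfect outcome: (Med, R2) with payoffs (7, 9).

Med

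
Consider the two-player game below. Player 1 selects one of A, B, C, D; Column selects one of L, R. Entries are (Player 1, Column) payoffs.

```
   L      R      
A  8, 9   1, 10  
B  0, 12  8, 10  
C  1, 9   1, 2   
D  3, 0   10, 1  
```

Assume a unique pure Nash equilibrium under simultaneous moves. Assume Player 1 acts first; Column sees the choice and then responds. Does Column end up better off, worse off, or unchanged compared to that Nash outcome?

unchanged

Backward induction with Player 1 moving first.
- A → Column plays R (best of 9, 10); Player 1 gets 1.
- B → Column plays L (best of 12, 10); Player 1 gets 0.
- C → Column plays L (best of 9, 2); Player 1 gets 1.
- D → Column plays R (best of 0, 1); Player 1 gets 10.
Maximizing over 1, 0, 1, 10, Player 1 chooses D. Subgame-perfect outcome: (D, R) with payoffs (10, 1).
For the simultaneous game, intersect best replies.
Player 1's best replies: L→A; R→D.
Column's best replies: A→R; B→L; C→L; D→R.
Only (D, R) has each player best-responding; Nash payoffs (10, 1).
Column earns 1 sequentially versus 1 at the Nash outcome: unchanged.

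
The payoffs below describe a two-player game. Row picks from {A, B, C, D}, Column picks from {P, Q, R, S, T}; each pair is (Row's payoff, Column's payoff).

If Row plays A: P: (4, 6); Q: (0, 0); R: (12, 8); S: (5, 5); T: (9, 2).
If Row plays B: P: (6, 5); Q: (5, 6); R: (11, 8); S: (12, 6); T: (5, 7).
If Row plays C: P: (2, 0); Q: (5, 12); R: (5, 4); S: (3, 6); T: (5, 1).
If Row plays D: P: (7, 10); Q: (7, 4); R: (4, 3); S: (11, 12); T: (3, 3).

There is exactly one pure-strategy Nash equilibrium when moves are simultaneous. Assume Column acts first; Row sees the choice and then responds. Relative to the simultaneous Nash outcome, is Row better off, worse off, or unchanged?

worse off

Work backward from Row's decision.
- P → Row plays D (best of 4, 6, 2, 7); Column gets 10.
- Q → Row plays D (best of 0, 5, 5, 7); Column gets 4.
- R → Row plays A (best of 12, 11, 5, 4); Column gets 8.
- S → Row plays B (best of 5, 12, 3, 11); Column gets 6.
- T → Row plays A (best of 9, 5, 5, 3); Column gets 2.
Column's induced payoffs are 10, 4, 8, 6, 2, so Column commits to P. Subgame-perfect outcome: (D, P) with payoffs (7, 10).
Under simultaneous play:
Row's best replies: P→D; Q→D; R→A; S→B; T→A.
Column's best replies: A→R; B→R; C→Q; D→S.
The unique mutual best reply is (A, R), giving (12, 8).
Row earns 7 sequentially versus 12 at the Nash outcome: worse off.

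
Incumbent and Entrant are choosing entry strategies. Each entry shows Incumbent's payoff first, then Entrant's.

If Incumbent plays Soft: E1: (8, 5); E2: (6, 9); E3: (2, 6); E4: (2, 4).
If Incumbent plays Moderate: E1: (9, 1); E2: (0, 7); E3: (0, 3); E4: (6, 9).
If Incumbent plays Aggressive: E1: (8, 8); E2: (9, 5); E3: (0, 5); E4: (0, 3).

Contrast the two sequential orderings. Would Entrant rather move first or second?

first

If Incumbent leads: Entrant's best replies are Soft→E2, Moderate→E4, Aggressive→E1; Incumbent's induced payoffs 6, 6, 8; outcome (Aggressive, E1), payoffs (8, 8).
If Entrant leads: Incumbent's best replies are E1→Moderate, E2→Aggressive, E3→Soft, E4→Moderate; Entrant's induced payoffs 1, 5, 6, 9; outcome (Moderate, E4), payoffs (6, 9).
Entrant gets 9 moving first and 8 moving second, so Entrant prefers to move first.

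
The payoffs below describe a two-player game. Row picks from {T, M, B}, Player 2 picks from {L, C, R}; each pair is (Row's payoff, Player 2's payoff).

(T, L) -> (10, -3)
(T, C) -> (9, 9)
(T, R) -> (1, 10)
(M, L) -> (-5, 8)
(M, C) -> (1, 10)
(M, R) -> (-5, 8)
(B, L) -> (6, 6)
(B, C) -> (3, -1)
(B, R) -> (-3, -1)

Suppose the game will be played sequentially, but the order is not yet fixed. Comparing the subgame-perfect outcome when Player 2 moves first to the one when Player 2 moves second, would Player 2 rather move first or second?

first

If Row leads: Player 2's best replies are T→R, M→C, B→L; Row's induced payoffs 1, 1, 6; outcome (B, L), payoffs (6, 6).
If Player 2 leads: Row's best replies are L→T, C→T, R→T; Player 2's induced payoffs -3, 9, 10; outcome (T, R), payoffs (1, 10).
Player 2 gets 10 moving first and 6 moving second, so Player 2 prefers to move first.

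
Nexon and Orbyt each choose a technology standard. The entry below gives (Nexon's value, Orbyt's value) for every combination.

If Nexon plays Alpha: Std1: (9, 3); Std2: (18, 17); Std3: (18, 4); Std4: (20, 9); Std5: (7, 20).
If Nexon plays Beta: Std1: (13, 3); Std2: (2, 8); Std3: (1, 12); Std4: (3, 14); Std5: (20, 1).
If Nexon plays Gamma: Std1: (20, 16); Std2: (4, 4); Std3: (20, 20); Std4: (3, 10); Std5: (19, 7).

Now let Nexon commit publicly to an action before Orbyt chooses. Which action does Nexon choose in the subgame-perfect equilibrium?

Backward induction with Nexon moving first.
- Alpha: Orbyt compares 3, 17, 4, 9, 20 and picks Std5; Nexon would get 7.
- Beta: Orbyt compares 3, 8, 12, 14, 1 and picks Std4; Nexon would get 3.
- Gamma: Orbyt compares 16, 4, 20, 10, 7 and picks Std3; Nexon would get 20.
Maximizing over 7, 3, 20, Nexon chooses Gamma. Subgame-perfect outcome: (Gamma, Std3) with payoffs (20, 20).

Gamma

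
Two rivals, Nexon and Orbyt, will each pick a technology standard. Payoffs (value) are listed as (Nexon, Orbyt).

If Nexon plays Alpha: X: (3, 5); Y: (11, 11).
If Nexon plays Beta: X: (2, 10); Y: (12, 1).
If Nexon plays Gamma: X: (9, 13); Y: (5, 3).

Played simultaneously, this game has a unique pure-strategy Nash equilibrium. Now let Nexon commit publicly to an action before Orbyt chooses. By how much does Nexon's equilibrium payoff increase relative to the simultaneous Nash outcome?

Orbyt best-responds to each possible Nexon move:
- Alpha → Orbyt plays Y (best of 5, 11); Nexon gets 11.
- Beta → Orbyt plays X (best of 10, 1); Nexon gets 2.
- Gamma → Orbyt plays X (best of 13, 3); Nexon gets 9.
Nexon's induced payoffs are 11, 2, 9, so Nexon commits to Alpha. Subgame-perfect outcome: (Alpha, Y) with payoffs (11, 11).
Under simultaneous play:
Nexon's best replies: X→Gamma; Y→Beta.
Orbyt's best replies: Alpha→Y; Beta→X; Gamma→X.
The unique mutual best reply is (Gamma, X), giving (9, 13).
Nexon's commitment gain: 11 − 9 = 2.

2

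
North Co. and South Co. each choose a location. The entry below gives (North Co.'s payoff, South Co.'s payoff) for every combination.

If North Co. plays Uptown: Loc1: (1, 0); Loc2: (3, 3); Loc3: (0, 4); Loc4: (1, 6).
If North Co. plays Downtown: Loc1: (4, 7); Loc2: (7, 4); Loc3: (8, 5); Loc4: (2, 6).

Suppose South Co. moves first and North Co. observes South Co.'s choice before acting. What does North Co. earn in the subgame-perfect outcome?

4

Solve by backward induction (South Co. leads).
- Loc1: BR = Downtown, leader payoff 7.
- Loc2: BR = Downtown, leader payoff 4.
- Loc3: BR = Downtown, leader payoff 5.
- Loc4: BR = Downtown, leader payoff 6.
Among 7, 4, 5, 6, the best is 7 at Loc1. Subgame-perfect outcome: (Downtown, Loc1) with payoffs (4, 7).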